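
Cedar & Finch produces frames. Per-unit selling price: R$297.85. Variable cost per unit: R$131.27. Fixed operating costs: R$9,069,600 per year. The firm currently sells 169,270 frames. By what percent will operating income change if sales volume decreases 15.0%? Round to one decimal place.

Total contribution margin = 169,270 × R$166.58 = R$28,196,996.60.
EBIT = R$28,196,996.60 − R$9,069,600 = R$19,127,396.60.
Degree of operating leverage = R$28,196,996.60 / R$19,127,396.60 = 1.4742.
So EBIT moves 1.4742 × (-15.0%) = -22.1%.

-22.1%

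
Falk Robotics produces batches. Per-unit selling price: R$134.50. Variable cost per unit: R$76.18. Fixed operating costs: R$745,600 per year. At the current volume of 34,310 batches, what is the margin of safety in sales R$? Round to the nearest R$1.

Each unit contributes R$134.50 − R$76.18 = R$58.32. Break-even units = R$745,600 ÷ R$58.32 = 12,784.64; break-even revenue = 12,784.64 × R$134.50 = R$1,719,533.61.
Actual sales revenue = 34,310 × R$134.50 = R$4,614,695.00.
Margin of safety = R$4,614,695.00 − R$1,719,533.61 = R$2,895,161.

R$2,895,161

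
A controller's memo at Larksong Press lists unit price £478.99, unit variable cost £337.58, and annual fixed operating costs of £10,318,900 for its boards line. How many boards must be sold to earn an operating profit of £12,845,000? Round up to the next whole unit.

Unit CM = price − variable cost = £478.99 − £337.58 = £141.41.
Required volume = (fixed costs + target profit) ÷ CM = (£10,318,900 + £12,845,000) ÷ £141.41 = 163,806.66, so 163,807 boards.

163,807 boards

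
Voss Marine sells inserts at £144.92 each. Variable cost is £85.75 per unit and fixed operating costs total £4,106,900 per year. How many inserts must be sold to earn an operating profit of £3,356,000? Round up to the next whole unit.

126,127 inserts

Contribution margin per unit = £144.92 − £85.75 = £59.17.
Need Q such that Q × £59.17 − £4,106,900 = £3,356,000, i.e. Q = £7,462,900 / £59.17 = 126,126.42 → 126,127.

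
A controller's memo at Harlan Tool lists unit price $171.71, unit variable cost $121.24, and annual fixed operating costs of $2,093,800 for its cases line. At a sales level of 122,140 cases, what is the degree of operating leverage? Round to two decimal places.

1.51

Total contribution margin = 122,140 × $50.47 = $6,164,405.80.
Subtracting fixed costs: EBIT = $6,164,405.80 − $2,093,800 = $4,070,605.80.
Degree of operating leverage = $6,164,405.80 / $4,070,605.80 = 1.5144.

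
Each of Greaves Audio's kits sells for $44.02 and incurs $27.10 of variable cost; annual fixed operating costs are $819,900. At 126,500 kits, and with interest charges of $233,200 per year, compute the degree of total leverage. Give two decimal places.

1.97

Total contribution margin = 126,500 × $16.92 = $2,140,380.00.
EBIT = $2,140,380.00 − $819,900 = $1,320,480.00. Interest = $233,200.00, so EBIT − I = $1,087,280.00.
Degree of total leverage = total CM / (EBIT − interest) = $2,140,380.00 / $1,087,280.00 = 1.9686.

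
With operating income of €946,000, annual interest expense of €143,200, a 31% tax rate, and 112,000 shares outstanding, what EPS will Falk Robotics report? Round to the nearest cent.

Pre-tax income = €946,000 − €143,200.00 = €802,800.00.
Net income = €802,800.00 × (1 − 0.31) = €553,932.00.
EPS = €553,932.00 ÷ 112,000 = €4.95.

€4.95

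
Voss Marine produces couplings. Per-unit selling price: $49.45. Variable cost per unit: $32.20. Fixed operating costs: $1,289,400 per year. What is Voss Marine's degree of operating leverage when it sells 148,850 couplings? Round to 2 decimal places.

2.01

Contribution at this volume is 148,850 × $17.25 = $2,567,662.50.
Subtracting fixed costs: EBIT = $2,567,662.50 − $1,289,400 = $1,278,262.50.
Degree of operating leverage = $2,567,662.50 / $1,278,262.50 = 2.0087.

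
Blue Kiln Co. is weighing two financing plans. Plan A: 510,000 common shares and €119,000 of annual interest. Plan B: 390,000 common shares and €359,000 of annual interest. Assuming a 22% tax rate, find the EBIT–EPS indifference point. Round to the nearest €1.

€1,139,000

At indifference, (EBIT − 119,000)(1 − t)/510,000 = (EBIT − 359,000)(1 − t)/390,000.
Cancelling (1 − t) and cross-multiplying: 390,000·(EBIT − 119,000) = 510,000·(EBIT − 359,000).
Solving, EBIT = (359,000·510,000 − 119,000·390,000) / (510,000 − 390,000) = 136,680,000,000 / 120,000 = 1,139,000.00.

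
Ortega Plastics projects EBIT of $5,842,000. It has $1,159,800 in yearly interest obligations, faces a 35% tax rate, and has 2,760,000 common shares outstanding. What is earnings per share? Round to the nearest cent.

$1.10

Interest = $1,159,800.00, so EBT = $5,842,000 − $1,159,800.00 = $4,682,200.00.
After tax at 35%: net income = $4,682,200.00 × 0.65 = $3,043,430.00.
Per share: $3,043,430.00 / 2,760,000 shares = $1.10.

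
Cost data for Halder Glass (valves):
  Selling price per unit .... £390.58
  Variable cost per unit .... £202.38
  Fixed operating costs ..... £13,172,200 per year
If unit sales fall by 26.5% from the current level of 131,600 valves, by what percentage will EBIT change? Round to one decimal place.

-56.6%

At 131,600 units, contribution = 131,600 × £188.20 = £24,767,120.00.
Operating income = contribution − fixed costs = £24,767,120.00 − £13,172,200 = £11,594,920.00.
So DOL = total CM / EBIT = £24,767,120.00 / £11,594,920.00 = 2.1360.
Operating income changes by 2.1360 × -26.5% = -56.6%.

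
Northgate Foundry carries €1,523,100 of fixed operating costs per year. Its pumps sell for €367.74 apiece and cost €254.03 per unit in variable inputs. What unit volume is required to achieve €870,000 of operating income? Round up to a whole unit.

Unit CM = price − variable cost = €367.74 − €254.03 = €113.71.
Units = (FC + target) / CM = (€1,523,100 + €870,000) / €113.71 = 21,045.64, so 21,046 pumps.

21,046 pumps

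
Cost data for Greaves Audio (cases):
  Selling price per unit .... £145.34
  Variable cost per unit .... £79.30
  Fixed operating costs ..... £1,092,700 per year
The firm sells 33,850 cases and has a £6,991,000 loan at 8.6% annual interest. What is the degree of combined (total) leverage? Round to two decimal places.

At 33,850 units, contribution = 33,850 × £66.04 = £2,235,454.00.
EBIT = £2,235,454.00 − £1,092,700 = £1,142,754.00. Interest = £601,226.00, so EBIT − I = £541,528.00.
Degree of total leverage = total CM / (EBIT − interest) = £2,235,454.00 / £541,528.00 = 4.1280.

4.13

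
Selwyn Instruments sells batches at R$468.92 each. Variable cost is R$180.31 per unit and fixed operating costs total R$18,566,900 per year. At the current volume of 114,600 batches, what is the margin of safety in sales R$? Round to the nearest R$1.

Contribution margin per unit = R$468.92 − R$180.31 = R$288.61. Break-even units = R$18,566,900 ÷ R$288.61 = 64,332.14; break-even revenue = 64,332.14 × R$468.92 = R$30,166,628.83.
Actual sales revenue = 114,600 × R$468.92 = R$53,738,232.00.
Margin of safety = R$53,738,232.00 − R$30,166,628.83 = R$23,571,603.

R$23,571,603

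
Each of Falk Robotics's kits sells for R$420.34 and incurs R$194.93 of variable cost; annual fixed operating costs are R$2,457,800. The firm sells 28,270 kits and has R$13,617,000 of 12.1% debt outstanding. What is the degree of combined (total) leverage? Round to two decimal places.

Total contribution margin = 28,270 × R$225.41 = R$6,372,340.70.
EBIT = R$6,372,340.70 − R$2,457,800 = R$3,914,540.70. Interest = R$1,647,657.00.
DOL = R$6,372,340.70 ÷ R$3,914,540.70 = 1.6279; DFL = R$3,914,540.70 ÷ R$2,266,883.70 = 1.7268.
DCL = DOL × DFL = 1.6279 × 1.7268 = 2.8111.

2.81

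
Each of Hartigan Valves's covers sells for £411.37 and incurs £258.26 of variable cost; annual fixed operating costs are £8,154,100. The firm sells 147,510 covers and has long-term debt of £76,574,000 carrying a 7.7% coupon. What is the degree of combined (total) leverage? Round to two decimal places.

2.65

At 147,510 units, contribution = 147,510 × £153.11 = £22,585,256.10.
Operating income = contribution − fixed costs = £22,585,256.10 − £8,154,100 = £14,431,156.10. Interest = £5,896,198.00.
DOL = £22,585,256.10 ÷ £14,431,156.10 = 1.5650; DFL = £14,431,156.10 ÷ £8,534,958.10 = 1.6908.
DCL = DOL × DFL = 1.5650 × 1.6908 = 2.6461.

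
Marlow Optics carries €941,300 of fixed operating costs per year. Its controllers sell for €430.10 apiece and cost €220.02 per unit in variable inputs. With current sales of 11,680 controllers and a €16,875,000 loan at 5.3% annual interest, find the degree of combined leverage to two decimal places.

At 11,680 units, contribution = 11,680 × €210.08 = €2,453,734.40.
Operating income = contribution − fixed costs = €2,453,734.40 − €941,300 = €1,512,434.40. Interest = €894,375.00.
DOL = €2,453,734.40 ÷ €1,512,434.40 = 1.6224; DFL = €1,512,434.40 ÷ €618,059.40 = 2.4471.
DCL = DOL × DFL = 1.6224 × 2.4471 = 3.9702.

3.97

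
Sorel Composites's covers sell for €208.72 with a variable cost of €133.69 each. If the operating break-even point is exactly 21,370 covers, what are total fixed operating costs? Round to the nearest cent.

€1,603,391.10

Unit CM = price − variable cost = €208.72 − €133.69 = €75.03.
Fixed costs = break-even units × CM = 21,370 × €75.03 = €1,603,391.10.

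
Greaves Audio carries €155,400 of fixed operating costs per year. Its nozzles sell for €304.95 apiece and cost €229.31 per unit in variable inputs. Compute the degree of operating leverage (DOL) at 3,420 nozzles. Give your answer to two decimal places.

At 3,420 units, contribution = 3,420 × €75.64 = €258,688.80.
EBIT = €258,688.80 − €155,400 = €103,288.80.
Degree of operating leverage = €258,688.80 / €103,288.80 = 2.5045.

2.50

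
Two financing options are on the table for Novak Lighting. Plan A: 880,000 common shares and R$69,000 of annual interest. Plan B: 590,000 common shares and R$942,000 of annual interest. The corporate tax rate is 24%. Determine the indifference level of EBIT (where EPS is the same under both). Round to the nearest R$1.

At indifference, (EBIT − 69,000)(1 − t)/880,000 = (EBIT − 942,000)(1 − t)/590,000.
Cancelling (1 − t) and cross-multiplying: 590,000·(EBIT − 69,000) = 880,000·(EBIT − 942,000).
Solving, EBIT = (942,000·880,000 − 69,000·590,000) / (880,000 − 590,000) = 788,250,000,000 / 290,000 = 2,718,103.45.

R$2,718,103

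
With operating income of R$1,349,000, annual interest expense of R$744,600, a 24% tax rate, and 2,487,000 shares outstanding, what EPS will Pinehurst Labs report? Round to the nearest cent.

Interest = R$744,600.00, so EBT = R$1,349,000 − R$744,600.00 = R$604,400.00.
Net income = R$604,400.00 × (1 − 0.24) = R$459,344.00.
Per share: R$459,344.00 / 2,487,000 shares = R$0.18.

R$0.18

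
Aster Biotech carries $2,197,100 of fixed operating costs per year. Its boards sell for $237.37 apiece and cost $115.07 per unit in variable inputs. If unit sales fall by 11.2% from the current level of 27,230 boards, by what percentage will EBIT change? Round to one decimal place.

-32.9%

Total contribution margin = 27,230 × $122.30 = $3,330,229.00.
EBIT = $3,330,229.00 − $2,197,100 = $1,133,129.00.
So DOL = total CM / EBIT = $3,330,229.00 / $1,133,129.00 = 2.9390.
Operating income changes by 2.9390 × -11.2% = -32.9%.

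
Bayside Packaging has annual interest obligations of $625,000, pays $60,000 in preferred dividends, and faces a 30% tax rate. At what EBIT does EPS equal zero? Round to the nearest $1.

$710,714

Grossing the preferred dividend up to pre-tax terms: $60,000 / (1 − 0.30) = $85,714.29.
Financial break-even EBIT = interest + D_p ÷ (1 − t) = $625,000 + $85,714.29 = $710,714.29.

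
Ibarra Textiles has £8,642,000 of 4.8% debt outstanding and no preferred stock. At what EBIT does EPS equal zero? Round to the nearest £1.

Annual interest = 4.8% × £8,642,000 = £414,816.00.
With no preferred dividends, EPS = 0 when EBIT exactly covers interest, so the financial break-even EBIT is £414,816.00.

£414,816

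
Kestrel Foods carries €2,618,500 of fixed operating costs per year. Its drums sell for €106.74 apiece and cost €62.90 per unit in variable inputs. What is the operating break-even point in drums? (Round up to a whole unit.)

59,729 drums

Unit CM = price − variable cost = €106.74 − €62.90 = €43.84.
Units to break even: €2,618,500 ÷ €43.84 = 59,728.56, rounded up to 59,729.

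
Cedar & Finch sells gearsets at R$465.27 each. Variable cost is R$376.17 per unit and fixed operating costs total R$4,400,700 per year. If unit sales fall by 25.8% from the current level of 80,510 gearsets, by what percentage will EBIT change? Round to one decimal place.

-66.7%

Total contribution margin = 80,510 × R$89.10 = R$7,173,441.00.
Subtracting fixed costs: EBIT = R$7,173,441.00 − R$4,400,700 = R$2,772,741.00.
Degree of operating leverage = R$7,173,441.00 / R$2,772,741.00 = 2.5871.
So EBIT moves 2.5871 × (-25.8%) = -66.7%.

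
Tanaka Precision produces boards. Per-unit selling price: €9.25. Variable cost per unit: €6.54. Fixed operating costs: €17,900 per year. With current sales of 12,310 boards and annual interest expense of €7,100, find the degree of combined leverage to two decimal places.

3.99

At 12,310 units, contribution = 12,310 × €2.71 = €33,360.10.
EBIT = €33,360.10 − €17,900 = €15,460.10. Interest = €7,100.00.
DOL = €33,360.10 ÷ €15,460.10 = 2.1578; DFL = €15,460.10 ÷ €8,360.10 = 1.8493.
DCL = DOL × DFL = 2.1578 × 1.8493 = 3.9904.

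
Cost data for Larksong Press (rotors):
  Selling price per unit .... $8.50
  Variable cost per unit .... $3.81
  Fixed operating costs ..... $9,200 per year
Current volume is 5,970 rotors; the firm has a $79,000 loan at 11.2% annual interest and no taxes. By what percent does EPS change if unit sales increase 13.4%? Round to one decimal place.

+37.7%

Contribution at this volume is 5,970 × $4.69 = $27,999.30.
Subtracting fixed costs: EBIT = $27,999.30 − $9,200 = $18,799.30.
Interest = $8,848.00, so EBIT − I = $9,951.30.
Degree of combined leverage = contribution ÷ (EBIT − I) = $27,999.30 ÷ $9,951.30 = 2.8136.
%ΔEPS = DCL × %ΔSales = 2.8136 × +13.4% = +37.7%.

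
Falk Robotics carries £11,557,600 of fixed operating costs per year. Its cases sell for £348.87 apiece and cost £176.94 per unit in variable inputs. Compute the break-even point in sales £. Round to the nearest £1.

Contribution margin per unit = £348.87 − £176.94 = £171.93, a CM ratio of £171.93 ÷ £348.87 = 0.4928.
Break-even revenue = fixed costs × price ÷ CM = £11,557,600 × £348.87 ÷ £171.93 = £23,451,986.

£23,451,986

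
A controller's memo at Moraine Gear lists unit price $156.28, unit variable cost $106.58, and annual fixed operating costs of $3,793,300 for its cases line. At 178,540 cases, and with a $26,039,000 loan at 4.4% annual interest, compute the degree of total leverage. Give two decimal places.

2.26

Total contribution margin = 178,540 × $49.70 = $8,873,438.00.
Subtracting fixed costs: EBIT = $8,873,438.00 − $3,793,300 = $5,080,138.00. Interest = $1,145,716.00.
DOL = $8,873,438.00 ÷ $5,080,138.00 = 1.7467; DFL = $5,080,138.00 ÷ $3,934,422.00 = 1.2912.
DCL = DOL × DFL = 1.7467 × 1.2912 = 2.2553.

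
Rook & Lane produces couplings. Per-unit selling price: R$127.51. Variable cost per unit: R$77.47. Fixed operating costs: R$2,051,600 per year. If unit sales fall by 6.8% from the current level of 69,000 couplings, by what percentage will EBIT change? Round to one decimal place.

-16.8%

Contribution at this volume is 69,000 × R$50.04 = R$3,452,760.00.
EBIT = R$3,452,760.00 − R$2,051,600 = R$1,401,160.00.
Degree of operating leverage = R$3,452,760.00 / R$1,401,160.00 = 2.4642.
Operating income changes by 2.4642 × -6.8% = -16.8%.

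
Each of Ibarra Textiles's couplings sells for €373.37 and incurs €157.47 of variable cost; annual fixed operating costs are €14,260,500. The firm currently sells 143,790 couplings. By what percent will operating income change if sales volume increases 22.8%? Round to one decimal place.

At 143,790 units, contribution = 143,790 × €215.90 = €31,044,261.00.
Operating income = contribution − fixed costs = €31,044,261.00 − €14,260,500 = €16,783,761.00.
Degree of operating leverage = €31,044,261.00 / €16,783,761.00 = 1.8497.
Operating income changes by 1.8497 × +22.8% = +42.2%.

+42.2%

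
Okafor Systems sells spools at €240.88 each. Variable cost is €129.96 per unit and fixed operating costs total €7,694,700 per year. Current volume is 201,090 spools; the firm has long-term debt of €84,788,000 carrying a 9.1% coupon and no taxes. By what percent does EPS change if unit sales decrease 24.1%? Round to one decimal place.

Contribution at this volume is 201,090 × €110.92 = €22,304,902.80.
Subtracting fixed costs: EBIT = €22,304,902.80 − €7,694,700 = €14,610,202.80.
After interest of €7,715,708.00, pre-tax earnings = €6,894,494.80.
DCL = total CM / (EBIT − I) = €22,304,902.80 / €6,894,494.80 = 3.2352.
%ΔEPS = DCL × %ΔSales = 3.2352 × -24.1% = -78.0%.

-78.0%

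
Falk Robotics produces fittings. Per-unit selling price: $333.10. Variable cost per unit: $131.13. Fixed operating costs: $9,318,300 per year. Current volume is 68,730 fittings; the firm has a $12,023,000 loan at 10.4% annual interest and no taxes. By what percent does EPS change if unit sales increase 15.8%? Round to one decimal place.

+66.2%

Contribution at this volume is 68,730 × $201.97 = $13,881,398.10.
Operating income = contribution − fixed costs = $13,881,398.10 − $9,318,300 = $4,563,098.10.
Interest = $1,250,392.00, so EBIT − I = $3,312,706.10.
DCL = total CM / (EBIT − I) = $13,881,398.10 / $3,312,706.10 = 4.1904.
%ΔEPS = DCL × %ΔSales = 4.1904 × +15.8% = +66.2%.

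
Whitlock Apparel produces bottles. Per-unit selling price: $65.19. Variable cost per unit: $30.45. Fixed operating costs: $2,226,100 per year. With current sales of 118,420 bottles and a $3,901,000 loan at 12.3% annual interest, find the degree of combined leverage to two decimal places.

Total contribution margin = 118,420 × $34.74 = $4,113,910.80.
EBIT = $4,113,910.80 − $2,226,100 = $1,887,810.80. Interest = $479,823.00, so EBIT − I = $1,407,987.80.
Degree of total leverage = total CM / (EBIT − interest) = $4,113,910.80 / $1,407,987.80 = 2.9218.

2.92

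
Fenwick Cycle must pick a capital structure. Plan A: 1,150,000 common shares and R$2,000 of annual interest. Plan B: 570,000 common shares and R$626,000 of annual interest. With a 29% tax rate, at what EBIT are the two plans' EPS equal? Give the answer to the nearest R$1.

R$1,239,241

At indifference, (EBIT − 2,000)(1 − t)/1,150,000 = (EBIT − 626,000)(1 − t)/570,000.
The (1 − t) factor cancels: (EBIT − 2,000) × 570,000 = (EBIT − 626,000) × 1,150,000.
EBIT × (1,150,000 − 570,000) = 626,000 × 1,150,000 − 2,000 × 570,000 = 718,760,000,000, so EBIT = 718,760,000,000 ÷ 580,000 = 1,239,241.38.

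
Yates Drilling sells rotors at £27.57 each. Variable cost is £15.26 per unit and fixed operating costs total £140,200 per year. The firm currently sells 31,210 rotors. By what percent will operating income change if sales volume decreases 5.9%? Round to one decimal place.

Contribution at this volume is 31,210 × £12.31 = £384,195.10.
Subtracting fixed costs: EBIT = £384,195.10 − £140,200 = £243,995.10.
Degree of operating leverage = £384,195.10 / £243,995.10 = 1.5746.
So EBIT moves 1.5746 × (-5.9%) = -9.3%.

-9.3%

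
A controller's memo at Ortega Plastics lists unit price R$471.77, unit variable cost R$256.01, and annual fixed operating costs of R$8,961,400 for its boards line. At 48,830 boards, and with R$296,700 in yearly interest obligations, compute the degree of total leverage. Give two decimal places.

Contribution at this volume is 48,830 × R$215.76 = R$10,535,560.80.
EBIT = R$10,535,560.80 − R$8,961,400 = R$1,574,160.80. Interest = R$296,700.00.
DOL = R$10,535,560.80 ÷ R$1,574,160.80 = 6.6928; DFL = R$1,574,160.80 ÷ R$1,277,460.80 = 1.2323.
Combined leverage = 6.6928 × 1.2323 = 8.2475.

8.25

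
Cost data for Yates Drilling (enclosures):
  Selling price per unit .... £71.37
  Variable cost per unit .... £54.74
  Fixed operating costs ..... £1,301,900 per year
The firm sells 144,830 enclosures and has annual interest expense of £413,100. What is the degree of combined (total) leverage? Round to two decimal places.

At 144,830 units, contribution = 144,830 × £16.63 = £2,408,522.90.
EBIT = £2,408,522.90 − £1,301,900 = £1,106,622.90. Interest = £413,100.00, so EBIT − I = £693,522.90.
Degree of total leverage = total CM / (EBIT − interest) = £2,408,522.90 / £693,522.90 = 3.4729.

3.47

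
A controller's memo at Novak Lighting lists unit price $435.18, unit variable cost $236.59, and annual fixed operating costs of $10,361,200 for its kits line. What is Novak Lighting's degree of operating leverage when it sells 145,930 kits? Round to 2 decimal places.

At 145,930 units, contribution = 145,930 × $198.59 = $28,980,238.70.
EBIT = $28,980,238.70 − $10,361,200 = $18,619,038.70.
Degree of operating leverage = $28,980,238.70 / $18,619,038.70 = 1.5565.

1.56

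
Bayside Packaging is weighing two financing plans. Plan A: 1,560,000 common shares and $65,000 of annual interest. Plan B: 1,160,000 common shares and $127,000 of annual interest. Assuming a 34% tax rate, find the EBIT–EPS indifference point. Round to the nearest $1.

At indifference, (EBIT − 65,000)(1 − t)/1,560,000 = (EBIT − 127,000)(1 − t)/1,160,000.
Cancelling (1 − t) and cross-multiplying: 1,160,000·(EBIT − 65,000) = 1,560,000·(EBIT − 127,000).
EBIT × (1,560,000 − 1,160,000) = 127,000 × 1,560,000 − 65,000 × 1,160,000 = 122,720,000,000, so EBIT = 122,720,000,000 ÷ 400,000 = 306,800.00.

$306,800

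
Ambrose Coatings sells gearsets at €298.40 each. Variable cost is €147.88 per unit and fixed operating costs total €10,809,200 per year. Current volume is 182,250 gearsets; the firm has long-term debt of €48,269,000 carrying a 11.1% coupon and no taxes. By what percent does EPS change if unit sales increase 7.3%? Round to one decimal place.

+17.8%

Total contribution margin = 182,250 × €150.52 = €27,432,270.00.
Subtracting fixed costs: EBIT = €27,432,270.00 − €10,809,200 = €16,623,070.00.
After interest of €5,357,859.00, pre-tax earnings = €11,265,211.00.
DCL = total CM / (EBIT − I) = €27,432,270.00 / €11,265,211.00 = 2.4351.
%ΔEPS = DCL × %ΔSales = 2.4351 × +7.3% = +17.8%.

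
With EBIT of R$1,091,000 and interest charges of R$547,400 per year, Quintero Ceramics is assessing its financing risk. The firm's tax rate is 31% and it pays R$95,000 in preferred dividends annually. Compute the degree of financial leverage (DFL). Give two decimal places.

2.69

Interest = R$547,400.00.
Pre-tax preferred-dividend burden = R$95,000 ÷ (1 − 0.31) = R$137,681.16.
DFL = EBIT ÷ [EBIT − I − D_p/(1−t)] = R$1,091,000 ÷ [R$1,091,000 − R$547,400.00 − R$137,681.16] = R$1,091,000 ÷ R$405,918.84 = 2.6877.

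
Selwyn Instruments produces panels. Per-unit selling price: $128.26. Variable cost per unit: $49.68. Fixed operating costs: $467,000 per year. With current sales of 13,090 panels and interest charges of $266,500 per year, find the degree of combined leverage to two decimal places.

3.49

At 13,090 units, contribution = 13,090 × $78.58 = $1,028,612.20.
EBIT = $1,028,612.20 − $467,000 = $561,612.20. Interest = $266,500.00, so EBIT − I = $295,112.20.
Degree of total leverage = total CM / (EBIT − interest) = $1,028,612.20 / $295,112.20 = 3.4855.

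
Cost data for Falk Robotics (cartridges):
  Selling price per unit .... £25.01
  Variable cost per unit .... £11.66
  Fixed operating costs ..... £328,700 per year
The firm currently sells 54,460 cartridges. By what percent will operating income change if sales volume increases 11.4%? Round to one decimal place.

Total contribution margin = 54,460 × £13.35 = £727,041.00.
EBIT = £727,041.00 − £328,700 = £398,341.00.
So DOL = total CM / EBIT = £727,041.00 / £398,341.00 = 1.8252.
%ΔEBIT = DOL × %ΔSales = 1.8252 × +11.4% = +20.8%.

+20.8%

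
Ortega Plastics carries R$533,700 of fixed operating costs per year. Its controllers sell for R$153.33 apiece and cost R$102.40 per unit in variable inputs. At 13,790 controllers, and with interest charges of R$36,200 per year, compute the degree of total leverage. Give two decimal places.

5.30

At 13,790 units, contribution = 13,790 × R$50.93 = R$702,324.70.
EBIT = R$702,324.70 − R$533,700 = R$168,624.70. Interest = R$36,200.00, so EBIT − I = R$132,424.70.
DCL = contribution ÷ (EBIT − I) = R$702,324.70 ÷ R$132,424.70 = 5.3036.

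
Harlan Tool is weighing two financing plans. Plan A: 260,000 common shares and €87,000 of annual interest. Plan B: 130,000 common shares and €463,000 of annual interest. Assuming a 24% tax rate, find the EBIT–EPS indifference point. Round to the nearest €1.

€839,000

Set EPS_A = EPS_B: (EBIT − €87,000)(1 − 0.24) ÷ 260,000 = (EBIT − €463,000)(1 − 0.24) ÷ 130,000.
The (1 − t) factor cancels: (EBIT − 87,000) × 130,000 = (EBIT − 463,000) × 260,000.
Solving, EBIT = (463,000·260,000 − 87,000·130,000) / (260,000 − 130,000) = 109,070,000,000 / 130,000 = 839,000.00.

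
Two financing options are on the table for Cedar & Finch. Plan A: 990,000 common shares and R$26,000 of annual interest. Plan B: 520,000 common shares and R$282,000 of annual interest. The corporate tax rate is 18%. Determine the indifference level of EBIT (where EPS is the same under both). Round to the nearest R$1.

R$565,234

At indifference, (EBIT − 26,000)(1 − t)/990,000 = (EBIT − 282,000)(1 − t)/520,000.
The (1 − t) factor cancels: (EBIT − 26,000) × 520,000 = (EBIT − 282,000) × 990,000.
Solving, EBIT = (282,000·990,000 − 26,000·520,000) / (990,000 − 520,000) = 265,660,000,000 / 470,000 = 565,234.04.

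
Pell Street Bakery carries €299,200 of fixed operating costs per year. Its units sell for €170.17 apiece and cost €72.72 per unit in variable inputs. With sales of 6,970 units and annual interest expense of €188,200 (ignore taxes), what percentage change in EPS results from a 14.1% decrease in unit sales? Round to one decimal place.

Contribution at this volume is 6,970 × €97.45 = €679,226.50.
Operating income = contribution − fixed costs = €679,226.50 − €299,200 = €380,026.50.
After interest of €188,200.00, pre-tax earnings = €191,826.50.
DCL = total CM / (EBIT − I) = €679,226.50 / €191,826.50 = 3.5408.
%ΔEPS = DCL × %ΔSales = 3.5408 × -14.1% = -49.9%.

-49.9%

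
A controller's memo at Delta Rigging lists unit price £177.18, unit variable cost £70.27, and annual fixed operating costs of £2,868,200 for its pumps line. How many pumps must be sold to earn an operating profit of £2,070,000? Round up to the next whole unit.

Unit CM = price − variable cost = £177.18 − £70.27 = £106.91.
Need Q such that Q × £106.91 − £2,868,200 = £2,070,000, i.e. Q = £4,938,200 / £106.91 = 46,190.25 → 46,191.

46,191 pumps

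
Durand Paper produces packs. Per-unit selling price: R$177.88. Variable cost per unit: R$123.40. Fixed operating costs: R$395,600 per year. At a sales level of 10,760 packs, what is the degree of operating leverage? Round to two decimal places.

At 10,760 units, contribution = 10,760 × R$54.48 = R$586,204.80.
EBIT = R$586,204.80 − R$395,600 = R$190,604.80.
Degree of operating leverage = R$586,204.80 / R$190,604.80 = 3.0755.

3.08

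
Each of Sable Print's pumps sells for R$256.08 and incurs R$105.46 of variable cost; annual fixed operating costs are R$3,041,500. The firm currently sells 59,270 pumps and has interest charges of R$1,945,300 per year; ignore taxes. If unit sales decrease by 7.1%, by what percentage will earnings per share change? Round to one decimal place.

Total contribution margin = 59,270 × R$150.62 = R$8,927,247.40.
Operating income = contribution − fixed costs = R$8,927,247.40 − R$3,041,500 = R$5,885,747.40.
Interest = R$1,945,300.00, so EBIT − I = R$3,940,447.40.
DCL = total CM / (EBIT − I) = R$8,927,247.40 / R$3,940,447.40 = 2.2655.
%ΔEPS = DCL × %ΔSales = 2.2655 × -7.1% = -16.1%.

-16.1%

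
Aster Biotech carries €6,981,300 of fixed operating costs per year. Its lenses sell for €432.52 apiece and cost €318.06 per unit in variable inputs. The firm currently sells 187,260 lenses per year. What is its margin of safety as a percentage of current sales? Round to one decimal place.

Contribution margin per unit = €432.52 − €318.06 = €114.46. Break-even units = €6,981,300 ÷ €114.46 = 60,993.36; break-even revenue = 60,993.36 × €432.52 = €26,380,848.12.
Current sales = 187,260 × €432.52 = €80,993,695.20.
Margin of safety = (€80,993,695.20 − €26,380,848.12) ÷ €80,993,695.20 = 67.4%.

67.4%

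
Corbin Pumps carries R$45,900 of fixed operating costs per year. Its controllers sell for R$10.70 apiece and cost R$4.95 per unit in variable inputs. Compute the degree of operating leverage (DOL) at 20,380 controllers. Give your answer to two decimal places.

Contribution at this volume is 20,380 × R$5.75 = R$117,185.00.
EBIT = R$117,185.00 − R$45,900 = R$71,285.00.
So DOL = total CM / EBIT = R$117,185.00 / R$71,285.00 = 1.6439.

1.64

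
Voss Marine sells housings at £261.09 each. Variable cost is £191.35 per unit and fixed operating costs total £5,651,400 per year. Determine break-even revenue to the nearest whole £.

£21,157,500

CM per unit = £261.09 − £191.35 = £69.74; CM ratio = £69.74 / £261.09 = 0.2671.
Break-even sales = FC ÷ CM ratio = £5,651,400 × £261.09 / £69.74 = £21,157,500.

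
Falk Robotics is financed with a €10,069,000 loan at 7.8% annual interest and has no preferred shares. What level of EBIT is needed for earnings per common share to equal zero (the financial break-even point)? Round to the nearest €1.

Annual interest = 7.8% × €10,069,000 = €785,382.00.
Without preferred stock the financial break-even is simply EBIT = interest = €785,382.00.

€785,382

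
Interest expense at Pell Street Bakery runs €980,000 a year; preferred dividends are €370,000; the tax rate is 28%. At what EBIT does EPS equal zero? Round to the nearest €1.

€1,493,889

Preferred dividends are paid after tax, so their pre-tax equivalent is €370,000 ÷ (1 − 0.28) = €513,888.89.
EPS = 0 when EBIT covers interest plus the pre-tax preferred burden: €980,000 + €513,888.89 = €1,493,888.89.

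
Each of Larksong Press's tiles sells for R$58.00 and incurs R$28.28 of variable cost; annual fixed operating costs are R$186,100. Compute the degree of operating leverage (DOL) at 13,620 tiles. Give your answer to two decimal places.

Contribution at this volume is 13,620 × R$29.72 = R$404,786.40.
Operating income = contribution − fixed costs = R$404,786.40 − R$186,100 = R$218,686.40.
So DOL = total CM / EBIT = R$404,786.40 / R$218,686.40 = 1.8510.

1.85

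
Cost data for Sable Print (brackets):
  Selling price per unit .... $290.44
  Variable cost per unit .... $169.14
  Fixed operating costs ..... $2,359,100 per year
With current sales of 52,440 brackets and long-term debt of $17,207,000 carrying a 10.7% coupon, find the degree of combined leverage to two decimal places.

Contribution at this volume is 52,440 × $121.30 = $6,360,972.00.
EBIT = $6,360,972.00 − $2,359,100 = $4,001,872.00. Interest = $1,841,149.00.
DOL = $6,360,972.00 ÷ $4,001,872.00 = 1.5895; DFL = $4,001,872.00 ÷ $2,160,723.00 = 1.8521.
DCL = DOL × DFL = 1.5895 × 1.8521 = 2.9439.

2.94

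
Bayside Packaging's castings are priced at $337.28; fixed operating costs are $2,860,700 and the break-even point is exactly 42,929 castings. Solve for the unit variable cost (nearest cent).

At break-even, FC = Q × (P − VC), so P − VC = $2,860,700 ÷ 42,929 = $66.6379.
Hence VC = price − CM = $337.28 − $66.6379 = $270.64.

$270.64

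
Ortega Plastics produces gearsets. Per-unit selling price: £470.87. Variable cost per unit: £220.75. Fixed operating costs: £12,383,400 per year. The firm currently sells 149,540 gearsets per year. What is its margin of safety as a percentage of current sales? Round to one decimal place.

Each unit contributes £470.87 − £220.75 = £250.12. Break-even units = £12,383,400 ÷ £250.12 = 49,509.84; break-even revenue = 49,509.84 × £470.87 = £23,312,696.14.
Actual sales revenue = 149,540 × £470.87 = £70,413,899.80.
Margin of safety = (£70,413,899.80 − £23,312,696.14) ÷ £70,413,899.80 = 66.9%.

66.9%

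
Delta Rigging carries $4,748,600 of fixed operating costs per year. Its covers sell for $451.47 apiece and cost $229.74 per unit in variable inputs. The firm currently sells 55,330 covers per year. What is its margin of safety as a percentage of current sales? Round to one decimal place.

61.3%

Contribution margin per unit = $451.47 − $229.74 = $221.73. Break-even units = $4,748,600 ÷ $221.73 = 21,416.14; break-even revenue = 21,416.14 × $451.47 = $9,668,743.26.
Current sales = 55,330 × $451.47 = $24,979,835.10.
Margin of safety = ($24,979,835.10 − $9,668,743.26) ÷ $24,979,835.10 = 61.3%.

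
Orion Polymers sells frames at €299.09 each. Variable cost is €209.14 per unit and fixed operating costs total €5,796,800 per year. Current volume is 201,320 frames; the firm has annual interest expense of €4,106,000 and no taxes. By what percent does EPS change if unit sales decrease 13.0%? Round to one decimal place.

-28.7%

At 201,320 units, contribution = 201,320 × €89.95 = €18,108,734.00.
EBIT = €18,108,734.00 − €5,796,800 = €12,311,934.00.
After interest of €4,106,000.00, pre-tax earnings = €8,205,934.00.
Degree of combined leverage = contribution ÷ (EBIT − I) = €18,108,734.00 ÷ €8,205,934.00 = 2.2068.
EPS therefore changes by 2.2068 × (-13.0%) = -28.7%.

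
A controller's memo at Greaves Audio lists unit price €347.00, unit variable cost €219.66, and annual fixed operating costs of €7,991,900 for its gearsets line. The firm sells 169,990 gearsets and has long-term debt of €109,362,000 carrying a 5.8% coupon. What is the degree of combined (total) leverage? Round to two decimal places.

2.96

Total contribution margin = 169,990 × €127.34 = €21,646,526.60.
EBIT = €21,646,526.60 − €7,991,900 = €13,654,626.60. Interest = €6,342,996.00, so EBIT − I = €7,311,630.60.
DCL = contribution ÷ (EBIT − I) = €21,646,526.60 ÷ €7,311,630.60 = 2.9606.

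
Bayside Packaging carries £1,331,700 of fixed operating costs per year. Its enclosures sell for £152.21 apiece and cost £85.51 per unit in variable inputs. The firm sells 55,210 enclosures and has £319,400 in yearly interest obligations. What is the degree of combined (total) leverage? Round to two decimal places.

At 55,210 units, contribution = 55,210 × £66.70 = £3,682,507.00.
Subtracting fixed costs: EBIT = £3,682,507.00 − £1,331,700 = £2,350,807.00. Interest = £319,400.00.
DOL = £3,682,507.00 ÷ £2,350,807.00 = 1.5665; DFL = £2,350,807.00 ÷ £2,031,407.00 = 1.1572.
DCL = DOL × DFL = 1.5665 × 1.1572 = 1.8128.

1.81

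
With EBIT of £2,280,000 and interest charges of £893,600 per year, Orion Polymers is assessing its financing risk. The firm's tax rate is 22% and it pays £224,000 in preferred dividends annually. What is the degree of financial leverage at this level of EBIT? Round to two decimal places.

2.07

Annual interest charges come to £893,600.00.
Preferred dividends grossed up pre-tax: £224,000 / (1 − 0.22) = £287,179.49.
DFL = EBIT ÷ [EBIT − I − D_p/(1−t)] = £2,280,000 ÷ [£2,280,000 − £893,600.00 − £287,179.49] = £2,280,000 ÷ £1,099,220.51 = 2.0742.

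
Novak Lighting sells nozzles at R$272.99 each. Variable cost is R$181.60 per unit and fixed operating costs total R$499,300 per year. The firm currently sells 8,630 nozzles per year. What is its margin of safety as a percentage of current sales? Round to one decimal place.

36.7%

Contribution margin per unit = R$272.99 − R$181.60 = R$91.39. Break-even units = R$499,300 ÷ R$91.39 = 5,463.40; break-even revenue = 5,463.40 × R$272.99 = R$1,491,453.19.
Actual sales revenue = 8,630 × R$272.99 = R$2,355,903.70.
Margin of safety = (R$2,355,903.70 − R$1,491,453.19) ÷ R$2,355,903.70 = 36.7%.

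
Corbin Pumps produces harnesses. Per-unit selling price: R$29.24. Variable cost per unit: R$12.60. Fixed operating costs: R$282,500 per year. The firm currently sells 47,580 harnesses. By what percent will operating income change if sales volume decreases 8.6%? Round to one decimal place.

-13.4%

Contribution at this volume is 47,580 × R$16.64 = R$791,731.20.
EBIT = R$791,731.20 − R$282,500 = R$509,231.20.
Degree of operating leverage = R$791,731.20 / R$509,231.20 = 1.5548.
So EBIT moves 1.5548 × (-8.6%) = -13.4%.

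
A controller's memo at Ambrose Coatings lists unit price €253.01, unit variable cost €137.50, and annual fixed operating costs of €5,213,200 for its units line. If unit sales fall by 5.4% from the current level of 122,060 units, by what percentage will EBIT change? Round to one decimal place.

At 122,060 units, contribution = 122,060 × €115.51 = €14,099,150.60.
EBIT = €14,099,150.60 − €5,213,200 = €8,885,950.60.
DOL = contribution ÷ EBIT = €14,099,150.60 ÷ €8,885,950.60 = 1.5867.
So EBIT moves 1.5867 × (-5.4%) = -8.6%.

-8.6%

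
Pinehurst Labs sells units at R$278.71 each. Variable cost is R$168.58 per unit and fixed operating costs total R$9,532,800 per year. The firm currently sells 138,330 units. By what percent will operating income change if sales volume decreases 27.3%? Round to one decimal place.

-72.9%

Contribution at this volume is 138,330 × R$110.13 = R$15,234,282.90.
EBIT = R$15,234,282.90 − R$9,532,800 = R$5,701,482.90.
So DOL = total CM / EBIT = R$15,234,282.90 / R$5,701,482.90 = 2.6720.
%ΔEBIT = DOL × %ΔSales = 2.6720 × -27.3% = -72.9%.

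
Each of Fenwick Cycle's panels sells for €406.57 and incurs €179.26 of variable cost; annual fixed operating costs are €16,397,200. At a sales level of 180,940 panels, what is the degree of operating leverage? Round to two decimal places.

1.66

Contribution at this volume is 180,940 × €227.31 = €41,129,471.40.
EBIT = €41,129,471.40 − €16,397,200 = €24,732,271.40.
So DOL = total CM / EBIT = €41,129,471.40 / €24,732,271.40 = 1.6630.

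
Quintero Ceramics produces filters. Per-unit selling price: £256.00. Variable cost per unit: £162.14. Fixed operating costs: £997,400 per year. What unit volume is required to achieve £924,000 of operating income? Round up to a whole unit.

Each unit contributes £256.00 − £162.14 = £93.86.
Units = (FC + target) / CM = (£997,400 + £924,000) / £93.86 = 20,470.91, so 20,471 filters.

20,471 filters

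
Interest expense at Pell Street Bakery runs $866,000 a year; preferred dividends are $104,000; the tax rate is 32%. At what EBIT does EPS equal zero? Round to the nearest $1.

$1,018,941

Grossing the preferred dividend up to pre-tax terms: $104,000 / (1 − 0.32) = $152,941.18.
Financial break-even EBIT = interest + D_p ÷ (1 − t) = $866,000 + $152,941.18 = $1,018,941.18.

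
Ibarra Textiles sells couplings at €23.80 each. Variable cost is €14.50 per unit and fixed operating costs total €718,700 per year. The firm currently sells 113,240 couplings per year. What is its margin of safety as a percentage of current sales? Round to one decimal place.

31.8%

Unit CM = price − variable cost = €23.80 − €14.50 = €9.30. Break-even units = €718,700 ÷ €9.30 = 77,279.57; break-even revenue = 77,279.57 × €23.80 = €1,839,253.76.
Current sales = 113,240 × €23.80 = €2,695,112.00.
Margin of safety = (€2,695,112.00 − €1,839,253.76) ÷ €2,695,112.00 = 31.8%.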